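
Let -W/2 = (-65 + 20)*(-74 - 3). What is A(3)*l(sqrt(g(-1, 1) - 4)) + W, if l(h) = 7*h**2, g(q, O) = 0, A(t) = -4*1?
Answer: -6818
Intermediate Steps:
A(t) = -4
W = -6930 (W = -2*(-65 + 20)*(-74 - 3) = -(-90)*(-77) = -2*3465 = -6930)
A(3)*l(sqrt(g(-1, 1) - 4)) + W = -28*(sqrt(0 - 4))**2 - 6930 = -28*(sqrt(-4))**2 - 6930 = -28*(2*I)**2 - 6930 = -28*(-4) - 6930 = -4*(-28) - 6930 = 112 - 6930 = -6818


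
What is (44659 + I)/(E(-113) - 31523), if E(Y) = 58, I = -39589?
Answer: -1014/6293 ≈ -0.16113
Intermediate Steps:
(44659 + I)/(E(-113) - 31523) = (44659 - 39589)/(58 - 31523) = 5070/(-31465) = 5070*(-1/31465) = -1014/6293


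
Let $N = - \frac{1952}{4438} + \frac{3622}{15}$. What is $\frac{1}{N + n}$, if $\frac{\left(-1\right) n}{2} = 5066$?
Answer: $- \frac{33285}{329221042} \approx -0.0001011$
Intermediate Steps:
$n = -10132$ ($n = \left(-2\right) 5066 = -10132$)
$N = \frac{8022578}{33285}$ ($N = \left(-1952\right) \frac{1}{4438} + 3622 \cdot \frac{1}{15} = - \frac{976}{2219} + \frac{3622}{15} = \frac{8022578}{33285} \approx 241.03$)
$\frac{1}{N + n} = \frac{1}{\frac{8022578}{33285} - 10132} = \frac{1}{- \frac{329221042}{33285}} = - \frac{33285}{329221042}$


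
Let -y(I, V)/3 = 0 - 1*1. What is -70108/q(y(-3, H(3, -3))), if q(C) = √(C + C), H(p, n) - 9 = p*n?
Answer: -35054*√6/3 ≈ -28621.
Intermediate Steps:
H(p, n) = 9 + n*p (H(p, n) = 9 + p*n = 9 + n*p)
y(I, V) = 3 (y(I, V) = -3*(0 - 1*1) = -3*(0 - 1) = -3*(-1) = 3)
q(C) = √2*√C (q(C) = √(2*C) = √2*√C)
-70108/q(y(-3, H(3, -3))) = -70108*√6/6 = -35054*√6/3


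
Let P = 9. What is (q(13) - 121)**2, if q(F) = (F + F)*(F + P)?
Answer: 203401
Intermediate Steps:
q(F) = 2*F*(9 + F) (q(F) = (F + F)*(F + 9) = (2*F)*(9 + F) = 2*F*(9 + F))
(q(13) - 121)**2 = (2*13*(9 + 13) - 121)**2 = (2*13*22 - 121)**2 = (572 - 121)**2 = 451**2 = 203401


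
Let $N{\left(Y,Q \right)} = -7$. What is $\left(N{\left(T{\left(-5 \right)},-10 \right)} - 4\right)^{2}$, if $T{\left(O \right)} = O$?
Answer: $121$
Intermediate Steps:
$\left(N{\left(T{\left(-5 \right)},-10 \right)} - 4\right)^{2} = \left(-7 - 4\right)^{2} = \left(-11\right)^{2} = 121$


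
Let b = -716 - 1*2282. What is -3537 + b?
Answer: -6535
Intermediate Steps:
b = -2998 (b = -716 - 2282 = -2998)
-3537 + b = -3537 - 2998 = -6535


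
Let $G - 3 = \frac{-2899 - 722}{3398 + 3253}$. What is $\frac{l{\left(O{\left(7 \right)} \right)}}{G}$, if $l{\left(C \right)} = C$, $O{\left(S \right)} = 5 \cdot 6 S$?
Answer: $\frac{232785}{2722} \approx 85.52$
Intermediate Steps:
$O{\left(S \right)} = 30 S$
$G = \frac{5444}{2217}$ ($G = 3 + \frac{-2899 - 722}{3398 + 3253} = 3 - \frac{3621}{6651} = 3 - \frac{1207}{2217} = \frac{5444}{2217} \approx 2.4556$)
$\frac{l{\left(O{\left(7 \right)} \right)}}{G} = \frac{30 \cdot 7}{\frac{5444}{2217}} = 210 \cdot \frac{2217}{5444} = \frac{232785}{2722}$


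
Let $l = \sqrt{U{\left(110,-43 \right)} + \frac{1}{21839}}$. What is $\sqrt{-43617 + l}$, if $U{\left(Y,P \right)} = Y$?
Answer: $\frac{\sqrt{-20802775768257 + 21839 \sqrt{52463633149}}}{21839} \approx 208.82 i$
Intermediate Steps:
$l = \frac{\sqrt{52463633149}}{21839}$ ($l = \sqrt{110 + \frac{1}{21839}} = \sqrt{\frac{2402291}{21839}} = \frac{\sqrt{52463633149}}{21839} \approx 10.488$)
$\sqrt{-43617 + l} = \sqrt{-43617 + \frac{\sqrt{52463633149}}{21839}}$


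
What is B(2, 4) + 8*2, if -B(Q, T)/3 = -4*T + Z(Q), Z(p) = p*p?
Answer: 52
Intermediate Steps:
Z(p) = p²
B(Q, T) = -3*Q² + 12*T (B(Q, T) = -3*(-4*T + Q²) = -3*(Q² - 4*T) = -3*Q² + 12*T)
B(2, 4) + 8*2 = (-3*2² + 12*4) + 8*2 = (-3*4 + 48) + 16 = (-12 + 48) + 16 = 36 + 16 = 52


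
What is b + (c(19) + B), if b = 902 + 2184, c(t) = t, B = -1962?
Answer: 1143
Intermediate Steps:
b = 3086
b + (c(19) + B) = 3086 + (19 - 1962) = 3086 - 1943 = 1143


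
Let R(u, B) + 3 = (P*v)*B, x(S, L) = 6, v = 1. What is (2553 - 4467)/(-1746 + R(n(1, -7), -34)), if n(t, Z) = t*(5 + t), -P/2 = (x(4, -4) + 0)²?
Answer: -638/233 ≈ -2.7382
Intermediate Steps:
P = -72 (P = -2*(6 + 0)² = -2*6² = -2*36 = -72)
R(u, B) = -3 - 72*B (R(u, B) = -3 + (-72*1)*B = -3 - 72*B)
(2553 - 4467)/(-1746 + R(n(1, -7), -34)) = (2553 - 4467)/(-1746 + (-3 - 72*(-34))) = -1914/(-1746 + (-3 + 2448)) = -1914/(-1746 + 2445) = -1914/699 = -1914*1/699 = -638/233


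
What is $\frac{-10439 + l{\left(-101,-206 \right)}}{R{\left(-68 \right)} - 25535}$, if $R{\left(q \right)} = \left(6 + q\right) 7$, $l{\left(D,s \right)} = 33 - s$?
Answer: $\frac{10200}{25969} \approx 0.39278$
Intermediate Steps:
$R{\left(q \right)} = 42 + 7 q$
$\frac{-10439 + l{\left(-101,-206 \right)}}{R{\left(-68 \right)} - 25535} = \frac{-10439 + \left(33 - -206\right)}{\left(42 + 7 \left(-68\right)\right) - 25535} = \frac{-10439 + \left(33 + 206\right)}{\left(42 - 476\right) - 25535} = \frac{-10439 + 239}{-434 - 25535} = - \frac{10200}{-25969} = \left(-10200\right) \left(- \frac{1}{25969}\right) = \frac{10200}{25969}$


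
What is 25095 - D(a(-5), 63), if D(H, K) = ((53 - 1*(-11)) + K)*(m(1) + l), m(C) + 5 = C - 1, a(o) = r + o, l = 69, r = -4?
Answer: 16967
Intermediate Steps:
a(o) = -4 + o
m(C) = -6 + C (m(C) = -5 + (C - 1) = -5 + (-1 + C) = -6 + C)
D(H, K) = 4096 + 64*K (D(H, K) = ((53 - 1*(-11)) + K)*((-6 + 1) + 69) = ((53 + 11) + K)*(-5 + 69) = (64 + K)*64 = 4096 + 64*K)
25095 - D(a(-5), 63) = 25095 - (4096 + 64*63) = 25095 - (4096 + 4032) = 25095 - 1*8128 = 25095 - 8128 = 16967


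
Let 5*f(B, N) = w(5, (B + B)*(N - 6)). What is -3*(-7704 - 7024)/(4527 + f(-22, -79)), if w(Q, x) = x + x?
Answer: 44184/6023 ≈ 7.3359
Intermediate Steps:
w(Q, x) = 2*x
f(B, N) = 4*B*(-6 + N)/5 (f(B, N) = (2*((B + B)*(N - 6)))/5 = (2*((2*B)*(-6 + N)))/5 = (2*(2*B*(-6 + N)))/5 = (4*B*(-6 + N))/5 = 4*B*(-6 + N)/5)
-3*(-7704 - 7024)/(4527 + f(-22, -79)) = -3*(-7704 - 7024)/(4527 + (4/5)*(-22)*(-6 - 79)) = -(-44184)/(4527 + (4/5)*(-22)*(-85)) = -(-44184)/(4527 + 1496) = -(-44184)/6023 = -3*(-14728/6023) = 44184/6023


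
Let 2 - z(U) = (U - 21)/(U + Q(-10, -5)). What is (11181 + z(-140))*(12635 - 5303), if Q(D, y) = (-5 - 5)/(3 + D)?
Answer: 39762840078/485 ≈ 8.1985e+7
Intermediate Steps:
Q(D, y) = -10/(3 + D)
z(U) = 2 - (-21 + U)/(10/7 + U) (z(U) = 2 - (U - 21)/(U - 10/(3 - 10)) = 2 - (-21 + U)/(U - 10/(-7)) = 2 - (-21 + U)/(U - 10*(-⅐)) = 2 - (-21 + U)/(U + 10/7) = 2 - (-21 + U)/(10/7 + U))
(11181 + z(-140))*(12635 - 5303) = (11181 + (167 + 7*(-140))/(10 + 7*(-140)))*(12635 - 5303) = (11181 + (167 - 980)/(10 - 980))*7332 = (11181 - 813/(-970))*7332 = (11181 - 1/970*(-813))*7332 = (11181 + 813/970)*7332 = (10846383/970)*7332 = 39762840078/485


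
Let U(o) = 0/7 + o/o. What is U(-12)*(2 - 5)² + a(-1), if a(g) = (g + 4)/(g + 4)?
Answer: 10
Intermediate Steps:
a(g) = 1 (a(g) = (4 + g)/(4 + g) = 1)
U(o) = 1 (U(o) = 0*(⅐) + 1 = 0 + 1 = 1)
U(-12)*(2 - 5)² + a(-1) = 1*(2 - 5)² + 1 = 1*(-3)² + 1 = 1*9 + 1 = 9 + 1 = 10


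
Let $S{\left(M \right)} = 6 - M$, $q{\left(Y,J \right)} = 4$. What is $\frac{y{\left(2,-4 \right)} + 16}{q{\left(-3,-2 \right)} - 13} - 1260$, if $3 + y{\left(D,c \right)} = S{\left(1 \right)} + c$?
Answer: $- \frac{11354}{9} \approx -1261.6$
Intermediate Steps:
$y{\left(D,c \right)} = 2 + c$ ($y{\left(D,c \right)} = -3 + \left(\left(6 - 1\right) + c\right) = -3 + \left(5 + c\right) = 2 + c$)
$\frac{y{\left(2,-4 \right)} + 16}{q{\left(-3,-2 \right)} - 13} - 1260 = \frac{\left(2 - 4\right) + 16}{4 - 13} - 1260 = \frac{-2 + 16}{-9} - 1260 = 14 \left(- \frac{1}{9}\right) - 1260 = - \frac{14}{9} - 1260 = - \frac{11354}{9}$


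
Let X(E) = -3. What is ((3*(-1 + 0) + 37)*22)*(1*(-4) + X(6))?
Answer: -5236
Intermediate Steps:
((3*(-1 + 0) + 37)*22)*(1*(-4) + X(6)) = ((3*(-1 + 0) + 37)*22)*(1*(-4) - 3) = ((3*(-1) + 37)*22)*(-4 - 3) = ((-3 + 37)*22)*(-7) = (34*22)*(-7) = 748*(-7) = -5236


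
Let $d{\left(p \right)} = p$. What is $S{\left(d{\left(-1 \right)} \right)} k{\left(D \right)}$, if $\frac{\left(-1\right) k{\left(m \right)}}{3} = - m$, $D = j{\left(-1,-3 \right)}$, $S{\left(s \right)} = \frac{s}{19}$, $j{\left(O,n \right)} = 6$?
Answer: $- \frac{18}{19} \approx -0.94737$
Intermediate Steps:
$S{\left(s \right)} = \frac{s}{19}$ ($S{\left(s \right)} = s \frac{1}{19} = \frac{s}{19}$)
$D = 6$
$k{\left(m \right)} = 3 m$ ($k{\left(m \right)} = - 3 \left(- m\right) = 3 m$)
$S{\left(d{\left(-1 \right)} \right)} k{\left(D \right)} = \frac{1}{19} \left(-1\right) 3 \cdot 6 = \left(- \frac{1}{19}\right) 18 = - \frac{18}{19}$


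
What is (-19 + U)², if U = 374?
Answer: 126025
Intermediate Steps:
(-19 + U)² = (-19 + 374)² = 355² = 126025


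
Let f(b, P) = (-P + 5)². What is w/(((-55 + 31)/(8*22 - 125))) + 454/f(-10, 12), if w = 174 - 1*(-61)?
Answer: -192123/392 ≈ -490.11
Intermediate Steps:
f(b, P) = (5 - P)²
w = 235 (w = 174 + 61 = 235)
w/(((-55 + 31)/(8*22 - 125))) + 454/f(-10, 12) = 235/(((-55 + 31)/(8*22 - 125))) + 454/((-5 + 12)²) = 235/((-24/(176 - 125))) + 454/(7²) = 235/((-24/51)) + 454/49 = 235/((-24*1/51)) + 454*(1/49) = 235/(-8/17) + 454/49 = 235*(-17/8) + 454/49 = -3995/8 + 454/49 = -192123/392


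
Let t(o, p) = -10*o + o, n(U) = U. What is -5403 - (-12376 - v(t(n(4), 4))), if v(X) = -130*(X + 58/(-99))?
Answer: 1161187/99 ≈ 11729.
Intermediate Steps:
t(o, p) = -9*o
v(X) = 7540/99 - 130*X (v(X) = -130*(X + 58*(-1/99)) = -130*(X - 58/99) = -130*(-58/99 + X) = 7540/99 - 130*X)
-5403 - (-12376 - v(t(n(4), 4))) = -5403 - (-12376 - (7540/99 - (-1170)*4)) = -5403 - (-12376 - (7540/99 - 130*(-36))) = -5403 - (-12376 - (7540/99 + 4680)) = -5403 - (-12376 - 1*470860/99) = -5403 - (-12376 - 470860/99) = -5403 - 1*(-1696084/99) = -5403 + 1696084/99 = 1161187/99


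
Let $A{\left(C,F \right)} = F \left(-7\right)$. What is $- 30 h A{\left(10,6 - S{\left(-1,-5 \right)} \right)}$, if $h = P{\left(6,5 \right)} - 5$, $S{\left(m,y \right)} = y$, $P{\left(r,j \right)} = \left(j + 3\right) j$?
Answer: $80850$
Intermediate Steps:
$P{\left(r,j \right)} = j \left(3 + j\right)$ ($P{\left(r,j \right)} = \left(3 + j\right) j = j \left(3 + j\right)$)
$A{\left(C,F \right)} = - 7 F$
$h = 35$ ($h = 5 \left(3 + 5\right) - 5 = 5 \cdot 8 - 5 = 40 - 5 = 35$)
$- 30 h A{\left(10,6 - S{\left(-1,-5 \right)} \right)} = \left(-30\right) 35 \left(- 7 \left(6 - -5\right)\right) = - 1050 \left(- 7 \left(6 + 5\right)\right) = - 1050 \left(\left(-7\right) 11\right) = \left(-1050\right) \left(-77\right) = 80850$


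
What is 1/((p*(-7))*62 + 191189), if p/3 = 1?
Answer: 1/189887 ≈ 5.2663e-6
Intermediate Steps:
p = 3 (p = 3*1 = 3)
1/((p*(-7))*62 + 191189) = 1/((3*(-7))*62 + 191189) = 1/(-21*62 + 191189) = 1/(-1302 + 191189) = 1/189887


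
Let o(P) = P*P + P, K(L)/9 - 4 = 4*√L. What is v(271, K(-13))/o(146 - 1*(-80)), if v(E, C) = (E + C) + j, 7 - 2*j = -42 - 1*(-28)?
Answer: 635/102604 + 18*I*√13/25651 ≈ 0.0061888 + 0.0025301*I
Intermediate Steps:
j = 21/2 (j = 7/2 - (-42 - 1*(-28))/2 = 7/2 - (-42 + 28)/2 = 7/2 - ½*(-14) = 7/2 + 7 = 21/2 ≈ 10.500)
K(L) = 36 + 36*√L (K(L) = 36 + 9*(4*√L) = 36 + 36*√L)
v(E, C) = 21/2 + C + E (v(E, C) = (E + C) + 21/2 = (C + E) + 21/2 = 21/2 + C + E)
o(P) = P + P² (o(P) = P² + P = P + P²)
v(271, K(-13))/o(146 - 1*(-80)) = (21/2 + (36 + 36*√(-13)) + 271)/(((146 - 1*(-80))*(1 + (146 - 1*(-80))))) = (21/2 + (36 + 36*(I*√13)) + 271)/(((146 + 80)*(1 + (146 + 80)))) = (21/2 + (36 + 36*I*√13) + 271)/((226*(1 + 226))) = (635/2 + 36*I*√13)/((226*227)) = (635/2 + 36*I*√13)/51302 = (635/2 + 36*I*√13)*(1/51302) = 635/102604 + 18*I*√13/25651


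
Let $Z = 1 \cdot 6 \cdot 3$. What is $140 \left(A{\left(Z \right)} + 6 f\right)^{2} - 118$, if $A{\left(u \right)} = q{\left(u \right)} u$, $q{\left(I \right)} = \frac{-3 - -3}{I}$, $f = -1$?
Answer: $4922$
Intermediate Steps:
$q{\left(I \right)} = 0$ ($q{\left(I \right)} = \frac{-3 + 3}{I} = \frac{0}{I} = 0$)
$Z = 18$ ($Z = 6 \cdot 3 = 18$)
$A{\left(u \right)} = 0$ ($A{\left(u \right)} = 0 u = 0$)
$140 \left(A{\left(Z \right)} + 6 f\right)^{2} - 118 = 140 \left(0 + 6 \left(-1\right)\right)^{2} - 118 = 140 \left(0 - 6\right)^{2} - 118 = 140 \left(-6\right)^{2} - 118 = 140 \cdot 36 - 118 = 5040 - 118 = 4922$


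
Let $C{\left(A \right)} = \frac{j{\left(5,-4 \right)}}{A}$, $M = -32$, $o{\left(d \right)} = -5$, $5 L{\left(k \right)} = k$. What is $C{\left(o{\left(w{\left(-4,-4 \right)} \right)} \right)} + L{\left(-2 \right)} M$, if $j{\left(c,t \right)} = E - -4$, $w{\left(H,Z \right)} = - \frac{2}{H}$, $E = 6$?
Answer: $\frac{54}{5} \approx 10.8$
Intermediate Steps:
$L{\left(k \right)} = \frac{k}{5}$
$j{\left(c,t \right)} = 10$ ($j{\left(c,t \right)} = 6 - -4 = 6 + 4 = 10$)
$C{\left(A \right)} = \frac{10}{A}$
$C{\left(o{\left(w{\left(-4,-4 \right)} \right)} \right)} + L{\left(-2 \right)} M = \frac{10}{-5} + \frac{1}{5} \left(-2\right) \left(-32\right) = 10 \left(- \frac{1}{5}\right) - - \frac{64}{5} = -2 + \frac{64}{5} = \frac{54}{5}$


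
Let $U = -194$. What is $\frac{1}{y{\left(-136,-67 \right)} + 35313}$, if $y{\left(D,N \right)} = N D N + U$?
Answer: $- \frac{1}{575385} \approx -1.738 \cdot 10^{-6}$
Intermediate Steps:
$y{\left(D,N \right)} = -194 + D N^{2}$ ($y{\left(D,N \right)} = N D N - 194 = D N N - 194 = D N^{2} - 194 = -194 + D N^{2}$)
$\frac{1}{y{\left(-136,-67 \right)} + 35313} = \frac{1}{\left(-194 - 136 \left(-67\right)^{2}\right) + 35313} = \frac{1}{\left(-194 - 610504\right) + 35313} = \frac{1}{-610698 + 35313} = \frac{1}{-575385} = - \frac{1}{575385}$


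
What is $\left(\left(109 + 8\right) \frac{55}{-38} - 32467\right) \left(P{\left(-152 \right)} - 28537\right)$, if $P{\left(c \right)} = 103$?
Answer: $\frac{17631653277}{19} \approx 9.2798 \cdot 10^{8}$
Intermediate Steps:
$\left(\left(109 + 8\right) \frac{55}{-38} - 32467\right) \left(P{\left(-152 \right)} - 28537\right) = \left(\left(109 + 8\right) \frac{55}{-38} - 32467\right) \left(103 - 28537\right) = \left(117 \cdot 55 \left(- \frac{1}{38}\right) - 32467\right) \left(-28434\right) = \left(117 \left(- \frac{55}{38}\right) - 32467\right) \left(-28434\right) = \left(- \frac{6435}{38} - 32467\right) \left(-28434\right) = \left(- \frac{1240181}{38}\right) \left(-28434\right) = \frac{17631653277}{19}$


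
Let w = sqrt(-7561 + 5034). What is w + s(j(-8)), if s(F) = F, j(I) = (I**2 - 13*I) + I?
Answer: 160 + 19*I*sqrt(7) ≈ 160.0 + 50.269*I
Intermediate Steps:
j(I) = I**2 - 12*I
w = 19*I*sqrt(7) (w = sqrt(-2527) = 19*I*sqrt(7) ≈ 50.269*I)
w + s(j(-8)) = 19*I*sqrt(7) - 8*(-12 - 8) = 19*I*sqrt(7) - 8*(-20) = 19*I*sqrt(7) + 160 = 160 + 19*I*sqrt(7)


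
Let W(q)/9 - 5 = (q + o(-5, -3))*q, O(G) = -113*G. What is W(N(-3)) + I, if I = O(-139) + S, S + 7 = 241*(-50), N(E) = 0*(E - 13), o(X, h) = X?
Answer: 3695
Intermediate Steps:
N(E) = 0 (N(E) = 0*(-13 + E) = 0)
S = -12057 (S = -7 + 241*(-50) = -7 - 12050 = -12057)
W(q) = 45 + 9*q*(-5 + q) (W(q) = 45 + 9*((q - 5)*q) = 45 + 9*((-5 + q)*q) = 45 + 9*(q*(-5 + q)) = 45 + 9*q*(-5 + q))
I = 3650 (I = -113*(-139) - 12057 = 15707 - 12057 = 3650)
W(N(-3)) + I = (45 - 45*0 + 9*0**2) + 3650 = (45 + 0 + 9*0) + 3650 = (45 + 0 + 0) + 3650 = 45 + 3650 = 3695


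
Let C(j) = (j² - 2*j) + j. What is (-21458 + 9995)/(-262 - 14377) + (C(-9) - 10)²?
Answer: 93701063/14639 ≈ 6400.8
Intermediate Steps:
C(j) = j² - j
(-21458 + 9995)/(-262 - 14377) + (C(-9) - 10)² = (-21458 + 9995)/(-262 - 14377) + (-9*(-1 - 9) - 10)² = -11463/(-14639) + (-9*(-10) - 10)² = -11463*(-1/14639) + (90 - 10)² = 11463/14639 + 80² = 11463/14639 + 6400 = 93701063/14639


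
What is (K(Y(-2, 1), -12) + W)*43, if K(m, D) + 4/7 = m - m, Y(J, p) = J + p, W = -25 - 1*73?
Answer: -29670/7 ≈ -4238.6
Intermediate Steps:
W = -98 (W = -25 - 73 = -98)
K(m, D) = -4/7 (K(m, D) = -4/7 + (m - m) = -4/7 + 0 = -4/7)
(K(Y(-2, 1), -12) + W)*43 = (-4/7 - 98)*43 = -690/7*43 = -29670/7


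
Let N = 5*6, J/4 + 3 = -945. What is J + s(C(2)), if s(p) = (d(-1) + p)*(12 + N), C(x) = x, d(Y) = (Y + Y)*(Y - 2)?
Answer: -3456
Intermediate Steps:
J = -3792 (J = -12 + 4*(-945) = -12 - 3780 = -3792)
d(Y) = 2*Y*(-2 + Y) (d(Y) = (2*Y)*(-2 + Y) = 2*Y*(-2 + Y))
N = 30
s(p) = 252 + 42*p (s(p) = (2*(-1)*(-2 - 1) + p)*(12 + 30) = (2*(-1)*(-3) + p)*42 = (6 + p)*42 = 252 + 42*p)
J + s(C(2)) = -3792 + (252 + 42*2) = -3792 + (252 + 84) = -3792 + 336 = -3456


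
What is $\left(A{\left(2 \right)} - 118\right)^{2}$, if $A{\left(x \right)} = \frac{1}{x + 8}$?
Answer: $\frac{1390041}{100} \approx 13900.0$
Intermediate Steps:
$A{\left(x \right)} = \frac{1}{8 + x}$
$\left(A{\left(2 \right)} - 118\right)^{2} = \left(\frac{1}{8 + 2} - 118\right)^{2} = \left(\frac{1}{10} - 118\right)^{2} = \left(- \frac{1179}{10}\right)^{2} = \frac{1390041}{100}$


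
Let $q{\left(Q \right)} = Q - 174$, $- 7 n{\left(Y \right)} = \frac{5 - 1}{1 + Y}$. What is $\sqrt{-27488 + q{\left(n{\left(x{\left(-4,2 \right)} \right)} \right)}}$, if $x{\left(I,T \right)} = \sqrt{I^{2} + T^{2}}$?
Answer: $\frac{\sqrt{-1355466 - 2710876 \sqrt{5}}}{7 \sqrt{1 + 2 \sqrt{5}}} \approx 166.32 i$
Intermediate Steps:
$n{\left(Y \right)} = - \frac{4}{7 \left(1 + Y\right)}$ ($n{\left(Y \right)} = - \frac{\left(5 - 1\right) \frac{1}{1 + Y}}{7} = - \frac{4 \frac{1}{1 + Y}}{7} = - \frac{4}{7 \left(1 + Y\right)}$)
$q{\left(Q \right)} = -174 + Q$
$\sqrt{-27488 + q{\left(n{\left(x{\left(-4,2 \right)} \right)} \right)}} = \sqrt{-27488 - \left(174 + \frac{4}{7 + 7 \sqrt{\left(-4\right)^{2} + 2^{2}}}\right)} = \sqrt{-27488 - \left(174 + \frac{4}{7 + 7 \sqrt{16 + 4}}\right)} = \sqrt{-27488 - \left(174 + \frac{4}{7 + 7 \sqrt{20}}\right)} = \sqrt{-27488 - \left(174 + \frac{4}{7 + 7 \cdot 2 \sqrt{5}}\right)} = \sqrt{-27488 - \left(174 + \frac{4}{7 + 14 \sqrt{5}}\right)} = \sqrt{-27662 - \frac{4}{7 + 14 \sqrt{5}}}$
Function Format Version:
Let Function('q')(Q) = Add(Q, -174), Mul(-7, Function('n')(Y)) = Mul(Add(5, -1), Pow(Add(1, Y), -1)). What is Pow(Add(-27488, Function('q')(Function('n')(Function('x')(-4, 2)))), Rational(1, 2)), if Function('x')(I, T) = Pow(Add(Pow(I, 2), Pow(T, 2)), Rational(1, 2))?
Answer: Mul(Rational(1, 7), Pow(Add(1, Mul(2, Pow(5, Rational(1, 2)))), Rational(-1, 2)), Pow(Add(-1355466, Mul(-2710876, Pow(5, Rational(1, 2)))), Rational(1, 2))) ≈ Mul(166.32, I)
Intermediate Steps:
Function('n')(Y) = Mul(Rational(-4, 7), Pow(Add(1, Y), -1)) (Function('n')(Y) = Mul(Rational(-1, 7), Mul(Add(5, -1), Pow(Add(1, Y), -1))) = Mul(Rational(-1, 7), Mul(4, Pow(Add(1, Y), -1))) = Mul(Rational(-4, 7), Pow(Add(1, Y), -1)))
Function('q')(Q) = Add(-174, Q)
Pow(Add(-27488, Function('q')(Function('n')(Function('x')(-4, 2)))), Rational(1, 2)) = Pow(Add(-27488, Add(-174, Mul(-4, Pow(Add(7, Mul(7, Pow(Add(Pow(-4, 2), Pow(2, 2)), Rational(1, 2)))), -1)))), Rational(1, 2)) = Pow(Add(-27488, Add(-174, Mul(-4, Pow(Add(7, Mul(7, Pow(Add(16, 4), Rational(1, 2)))), -1)))), Rational(1, 2)) = Pow(Add(-27488, Add(-174, Mul(-4, Pow(Add(7, Mul(7, Pow(20, Rational(1, 2)))), -1)))), Rational(1, 2)) = Pow(Add(-27488, Add(-174, Mul(-4, Pow(Add(7, Mul(7, Mul(2, Pow(5, Rational(1, 2))))), -1)))), Rational(1, 2)) = Pow(Add(-27488, Add(-174, Mul(-4, Pow(Add(7, Mul(14, Pow(5, Rational(1, 2)))), -1)))), Rational(1, 2)) = Pow(Add(-27662, Mul(-4, Pow(Add(7, Mul(14, Pow(5, Rational(1, 2)))), -1))), Rational(1, 2))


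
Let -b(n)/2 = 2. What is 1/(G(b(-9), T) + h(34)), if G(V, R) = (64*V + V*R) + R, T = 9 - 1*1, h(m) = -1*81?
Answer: -1/361 ≈ -0.0027701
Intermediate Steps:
h(m) = -81
b(n) = -4 (b(n) = -2*2 = -4)
T = 8 (T = 9 - 1 = 8)
G(V, R) = R + 64*V + R*V (G(V, R) = (64*V + R*V) + R = R + 64*V + R*V)
1/(G(b(-9), T) + h(34)) = 1/((8 + 64*(-4) + 8*(-4)) - 81) = 1/((8 - 256 - 32) - 81) = 1/(-280 - 81) = 1/(-361) = -1/361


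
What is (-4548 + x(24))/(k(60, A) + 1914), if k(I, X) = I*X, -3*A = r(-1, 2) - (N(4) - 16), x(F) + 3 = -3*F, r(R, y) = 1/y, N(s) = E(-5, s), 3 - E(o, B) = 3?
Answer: -1541/528 ≈ -2.9186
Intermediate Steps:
E(o, B) = 0 (E(o, B) = 3 - 1*3 = 3 - 3 = 0)
N(s) = 0
x(F) = -3 - 3*F
A = -11/2 (A = -(1/2 - (0 - 16))/3 = -(½ - 1*(-16))/3 = -(½ + 16)/3 = -⅓*33/2 = -11/2 ≈ -5.5000)
(-4548 + x(24))/(k(60, A) + 1914) = (-4548 + (-3 - 3*24))/(60*(-11/2) + 1914) = (-4548 + (-3 - 72))/(-330 + 1914) = (-4548 - 75)/1584 = -4623*1/1584 = -1541/528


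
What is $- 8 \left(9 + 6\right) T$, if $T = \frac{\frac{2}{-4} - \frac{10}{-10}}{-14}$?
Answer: $\frac{30}{7} \approx 4.2857$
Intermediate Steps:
$T = - \frac{1}{28}$ ($T = \left(2 \left(- \frac{1}{4}\right) - -1\right) \left(- \frac{1}{14}\right) = \left(- \frac{1}{2} + 1\right) \left(- \frac{1}{14}\right) = \frac{1}{2} \left(- \frac{1}{14}\right) = - \frac{1}{28} \approx -0.035714$)
$- 8 \left(9 + 6\right) T = - 8 \left(9 + 6\right) \left(- \frac{1}{28}\right) = \left(-8\right) 15 \left(- \frac{1}{28}\right) = \left(-120\right) \left(- \frac{1}{28}\right) = \frac{30}{7}$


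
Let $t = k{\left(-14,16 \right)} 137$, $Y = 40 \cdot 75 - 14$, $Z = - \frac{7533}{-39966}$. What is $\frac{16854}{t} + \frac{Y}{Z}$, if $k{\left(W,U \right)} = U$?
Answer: $\frac{43619483429}{2752056} \approx 15850.0$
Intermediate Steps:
$Z = \frac{2511}{13322}$ ($Z = \left(-7533\right) \left(- \frac{1}{39966}\right) = \frac{2511}{13322} \approx 0.18849$)
$Y = 2986$ ($Y = 3000 - 14 = 2986$)
$t = 2192$ ($t = 16 \cdot 137 = 2192$)
$\frac{16854}{t} + \frac{Y}{Z} = \frac{16854}{2192} + \frac{2986}{\frac{2511}{13322}} = 16854 \cdot \frac{1}{2192} + 2986 \cdot \frac{13322}{2511} = \frac{8427}{1096} + \frac{39779492}{2511} = \frac{43619483429}{2752056}$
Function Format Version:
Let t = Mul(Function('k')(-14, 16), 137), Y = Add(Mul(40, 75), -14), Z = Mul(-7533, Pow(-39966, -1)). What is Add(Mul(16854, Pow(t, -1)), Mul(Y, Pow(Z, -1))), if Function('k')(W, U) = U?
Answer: Rational(43619483429, 2752056) ≈ 15850.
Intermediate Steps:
Z = Rational(2511, 13322) (Z = Mul(-7533, Rational(-1, 39966)) = Rational(2511, 13322) ≈ 0.18849)
Y = 2986 (Y = Add(3000, -14) = 2986)
t = 2192 (t = Mul(16, 137) = 2192)
Add(Mul(16854, Pow(t, -1)), Mul(Y, Pow(Z, -1))) = Add(Mul(16854, Pow(2192, -1)), Mul(2986, Pow(Rational(2511, 13322), -1))) = Add(Mul(16854, Rational(1, 2192)), Mul(2986, Rational(13322, 2511))) = Add(Rational(8427, 1096), Rational(39779492, 2511)) = Rational(43619483429, 2752056)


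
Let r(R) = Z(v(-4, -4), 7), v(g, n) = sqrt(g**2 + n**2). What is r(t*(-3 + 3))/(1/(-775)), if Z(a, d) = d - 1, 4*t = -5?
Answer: -4650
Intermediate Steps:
t = -5/4 (t = (1/4)*(-5) = -5/4 ≈ -1.2500)
Z(a, d) = -1 + d
r(R) = 6 (r(R) = -1 + 7 = 6)
r(t*(-3 + 3))/(1/(-775)) = 6/(1/(-775)) = 6/(-1/775) = 6*(-775) = -4650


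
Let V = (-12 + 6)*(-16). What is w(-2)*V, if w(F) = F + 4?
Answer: 192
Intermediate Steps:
w(F) = 4 + F
V = 96 (V = -6*(-16) = 96)
w(-2)*V = (4 - 2)*96 = 2*96 = 192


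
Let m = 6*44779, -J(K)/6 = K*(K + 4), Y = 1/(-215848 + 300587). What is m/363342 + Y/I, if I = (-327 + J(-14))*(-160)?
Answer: 101216315522411/136880154058080 ≈ 0.73945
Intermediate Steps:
Y = 1/84739 ≈ 1.1801e-5
J(K) = -6*K*(4 + K) (J(K) = -6*K*(K + 4) = -6*K*(4 + K))
I = 186720 (I = (-327 - 6*(-14)*(4 - 14))*(-160) = (-327 - 6*(-14)*(-10))*(-160) = (-327 - 840)*(-160) = -1167*(-160) = 186720)
m = 268674
m/363342 + Y/I = 268674/363342 + (1/84739)/186720 = 268674*(1/363342) + (1/84739)*(1/186720) = 6397/8651 + 1/15822466080 = 101216315522411/136880154058080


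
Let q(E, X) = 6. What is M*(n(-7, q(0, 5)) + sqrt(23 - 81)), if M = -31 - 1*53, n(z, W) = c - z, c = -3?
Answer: -336 - 84*I*sqrt(58) ≈ -336.0 - 639.72*I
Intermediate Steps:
n(z, W) = -3 - z
M = -84 (M = -31 - 53 = -84)
M*(n(-7, q(0, 5)) + sqrt(23 - 81)) = -84*((-3 - 1*(-7)) + sqrt(23 - 81)) = -84*((-3 + 7) + sqrt(-58)) = -84*(4 + I*sqrt(58)) = -336 - 84*I*sqrt(58)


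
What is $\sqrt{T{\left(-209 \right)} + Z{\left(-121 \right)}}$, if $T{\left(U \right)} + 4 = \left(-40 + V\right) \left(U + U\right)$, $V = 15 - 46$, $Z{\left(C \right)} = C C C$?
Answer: $3 i \sqrt{193543} \approx 1319.8 i$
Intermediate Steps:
$Z{\left(C \right)} = C^{3}$ ($Z{\left(C \right)} = C^{2} C = C^{3}$)
$V = -31$
$T{\left(U \right)} = -4 - 142 U$ ($T{\left(U \right)} = -4 + \left(-40 - 31\right) \left(U + U\right) = -4 - 71 \cdot 2 U = -4 - 142 U$)
$\sqrt{T{\left(-209 \right)} + Z{\left(-121 \right)}} = \sqrt{\left(-4 - -29678\right) + \left(-121\right)^{3}} = \sqrt{\left(-4 + 29678\right) - 1771561} = \sqrt{29674 - 1771561} = \sqrt{-1741887} = 3 i \sqrt{193543}$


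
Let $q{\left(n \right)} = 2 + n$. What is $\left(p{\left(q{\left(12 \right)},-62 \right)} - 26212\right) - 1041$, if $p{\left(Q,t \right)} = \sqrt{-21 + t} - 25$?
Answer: $-27278 + i \sqrt{83} \approx -27278.0 + 9.1104 i$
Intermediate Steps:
$p{\left(Q,t \right)} = -25 + \sqrt{-21 + t}$ ($p{\left(Q,t \right)} = \sqrt{-21 + t} - 25 = -25 + \sqrt{-21 + t}$)
$\left(p{\left(q{\left(12 \right)},-62 \right)} - 26212\right) - 1041 = \left(\left(-25 + \sqrt{-21 - 62}\right) - 26212\right) - 1041 = \left(\left(-25 + \sqrt{-83}\right) - 26212\right) - 1041 = \left(\left(-25 + i \sqrt{83}\right) - 26212\right) - 1041 = \left(-26237 + i \sqrt{83}\right) - 1041 = -27278 + i \sqrt{83}$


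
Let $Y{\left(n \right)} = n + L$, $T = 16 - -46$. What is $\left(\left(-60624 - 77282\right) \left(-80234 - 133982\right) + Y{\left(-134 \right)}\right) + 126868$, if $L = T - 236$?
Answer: $29541798256$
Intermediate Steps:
$T = 62$ ($T = 16 + 46 = 62$)
$L = -174$ ($L = 62 - 236 = -174$)
$Y{\left(n \right)} = -174 + n$ ($Y{\left(n \right)} = n - 174 = -174 + n$)
$\left(\left(-60624 - 77282\right) \left(-80234 - 133982\right) + Y{\left(-134 \right)}\right) + 126868 = \left(\left(-60624 - 77282\right) \left(-80234 - 133982\right) - 308\right) + 126868 = \left(\left(-137906\right) \left(-214216\right) - 308\right) + 126868 = \left(29541671696 - 308\right) + 126868 = 29541671388 + 126868 = 29541798256$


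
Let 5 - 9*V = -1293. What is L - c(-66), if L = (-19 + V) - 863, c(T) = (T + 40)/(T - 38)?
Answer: -26569/36 ≈ -738.03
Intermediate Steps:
V = 1298/9 (V = 5/9 - 1/9*(-1293) = 5/9 + 431/3 = 1298/9 ≈ 144.22)
c(T) = (40 + T)/(-38 + T)
L = -6640/9 (L = (-19 + 1298/9) - 863 = 1127/9 - 863 = -6640/9 ≈ -737.78)
L - c(-66) = -6640/9 - (40 - 66)/(-38 - 66) = -6640/9 - (-26)/(-104) = -6640/9 - (-1)*(-26)/104 = -6640/9 - 1*1/4 = -6640/9 - 1/4 = -26569/36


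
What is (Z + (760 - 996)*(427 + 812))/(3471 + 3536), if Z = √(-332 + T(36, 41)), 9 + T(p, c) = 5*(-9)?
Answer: -41772/1001 + I*√386/7007 ≈ -41.73 + 0.0028039*I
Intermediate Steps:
T(p, c) = -54 (T(p, c) = -9 + 5*(-9) = -9 - 45 = -54)
Z = I*√386 (Z = √(-332 - 54) = √(-386) = I*√386 ≈ 19.647*I)
(Z + (760 - 996)*(427 + 812))/(3471 + 3536) = (I*√386 + (760 - 996)*(427 + 812))/(3471 + 3536) = (I*√386 - 236*1239)/7007 = (I*√386 - 292404)*(1/7007) = (-292404 + I*√386)*(1/7007) = -41772/1001 + I*√386/7007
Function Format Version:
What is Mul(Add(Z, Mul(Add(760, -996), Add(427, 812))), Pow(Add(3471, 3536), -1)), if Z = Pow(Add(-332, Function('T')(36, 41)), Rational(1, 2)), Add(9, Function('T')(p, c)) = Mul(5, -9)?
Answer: Add(Rational(-41772, 1001), Mul(Rational(1, 7007), I, Pow(386, Rational(1, 2)))) ≈ Add(-41.730, Mul(0.0028039, I))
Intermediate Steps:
Function('T')(p, c) = -54 (Function('T')(p, c) = Add(-9, Mul(5, -9)) = Add(-9, -45) = -54)
Z = Mul(I, Pow(386, Rational(1, 2))) (Z = Pow(Add(-332, -54), Rational(1, 2)) = Pow(-386, Rational(1, 2)) = Mul(I, Pow(386, Rational(1, 2))) ≈ Mul(19.647, I))
Mul(Add(Z, Mul(Add(760, -996), Add(427, 812))), Pow(Add(3471, 3536), -1)) = Mul(Add(Mul(I, Pow(386, Rational(1, 2))), Mul(Add(760, -996), Add(427, 812))), Pow(Add(3471, 3536), -1)) = Mul(Add(Mul(I, Pow(386, Rational(1, 2))), Mul(-236, 1239)), Pow(7007, -1)) = Mul(Add(Mul(I, Pow(386, Rational(1, 2))), -292404), Rational(1, 7007)) = Mul(Add(-292404, Mul(I, Pow(386, Rational(1, 2)))), Rational(1, 7007)) = Add(Rational(-41772, 1001), Mul(Rational(1, 7007), I, Pow(386, Rational(1, 2))))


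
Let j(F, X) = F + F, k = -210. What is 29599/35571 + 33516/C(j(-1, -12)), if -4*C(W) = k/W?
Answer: -226937269/177855 ≈ -1276.0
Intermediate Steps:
j(F, X) = 2*F
C(W) = 105/(2*W) (C(W) = -(-105)/(2*W) = 105/(2*W))
29599/35571 + 33516/C(j(-1, -12)) = 29599/35571 + 33516/((105/(2*((2*(-1)))))) = 29599*(1/35571) + 33516/(((105/2)/(-2))) = 29599/35571 + 33516/(((105/2)*(-½))) = 29599/35571 + 33516/(-105/4) = 29599/35571 + 33516*(-4/105) = 29599/35571 - 6384/5 = -226937269/177855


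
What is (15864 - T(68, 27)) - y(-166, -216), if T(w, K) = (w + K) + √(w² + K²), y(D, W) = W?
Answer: 15985 - √5353 ≈ 15912.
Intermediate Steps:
T(w, K) = K + w + √(K² + w²) (T(w, K) = (K + w) + √(K² + w²) = K + w + √(K² + w²))
(15864 - T(68, 27)) - y(-166, -216) = (15864 - (27 + 68 + √(27² + 68²))) - 1*(-216) = (15864 - (27 + 68 + √(729 + 4624))) + 216 = (15864 - (27 + 68 + √5353)) + 216 = (15864 - (95 + √5353)) + 216 = (15864 + (-95 - √5353)) + 216 = (15769 - √5353) + 216 = 15985 - √5353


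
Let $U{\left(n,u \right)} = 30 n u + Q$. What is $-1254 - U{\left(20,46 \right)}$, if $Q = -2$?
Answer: $-28852$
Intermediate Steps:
$U{\left(n,u \right)} = -2 + 30 n u$ ($U{\left(n,u \right)} = 30 n u - 2 = -2 + 30 n u$)
$-1254 - U{\left(20,46 \right)} = -1254 - \left(-2 + 30 \cdot 20 \cdot 46\right) = -1254 - \left(-2 + 27600\right) = -1254 - 27598 = -28852$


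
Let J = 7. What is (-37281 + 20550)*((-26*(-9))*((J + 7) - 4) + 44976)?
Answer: -791643996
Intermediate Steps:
(-37281 + 20550)*((-26*(-9))*((J + 7) - 4) + 44976) = (-37281 + 20550)*((-26*(-9))*((7 + 7) - 4) + 44976) = -16731*(234*(14 - 4) + 44976) = -16731*(234*10 + 44976) = -16731*(2340 + 44976) = -16731*47316 = -791643996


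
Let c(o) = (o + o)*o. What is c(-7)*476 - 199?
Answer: 46449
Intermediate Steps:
c(o) = 2*o² (c(o) = (2*o)*o = 2*o²)
c(-7)*476 - 199 = (2*(-7)²)*476 - 199 = (2*49)*476 - 199 = 98*476 - 199 = 46648 - 199 = 46449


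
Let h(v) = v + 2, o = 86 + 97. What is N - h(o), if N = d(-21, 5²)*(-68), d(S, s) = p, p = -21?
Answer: 1243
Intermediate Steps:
o = 183
h(v) = 2 + v
d(S, s) = -21
N = 1428 (N = -21*(-68) = 1428)
N - h(o) = 1428 - (2 + 183) = 1428 - 1*185 = 1428 - 185 = 1243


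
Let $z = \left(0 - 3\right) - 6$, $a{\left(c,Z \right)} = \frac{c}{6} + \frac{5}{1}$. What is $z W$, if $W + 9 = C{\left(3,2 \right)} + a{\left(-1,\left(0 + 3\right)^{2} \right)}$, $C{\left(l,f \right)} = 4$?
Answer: $\frac{3}{2} \approx 1.5$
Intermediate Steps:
$a{\left(c,Z \right)} = 5 + \frac{c}{6}$ ($a{\left(c,Z \right)} = c \frac{1}{6} + 5 \cdot 1 = \frac{c}{6} + 5 = 5 + \frac{c}{6}$)
$z = -9$ ($z = -3 - 6 = -9$)
$W = - \frac{1}{6}$ ($W = -9 + \left(4 + \left(5 + \frac{1}{6} \left(-1\right)\right)\right) = -9 + \left(4 + \left(5 - \frac{1}{6}\right)\right) = -9 + \left(4 + \frac{29}{6}\right) = -9 + \frac{53}{6} = - \frac{1}{6} \approx -0.16667$)
$z W = \left(-9\right) \left(- \frac{1}{6}\right) = \frac{3}{2}$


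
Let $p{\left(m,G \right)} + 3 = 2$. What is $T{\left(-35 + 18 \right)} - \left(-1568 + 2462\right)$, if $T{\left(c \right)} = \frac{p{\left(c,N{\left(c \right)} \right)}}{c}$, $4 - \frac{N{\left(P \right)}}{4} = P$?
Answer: $- \frac{15197}{17} \approx -893.94$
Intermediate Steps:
$N{\left(P \right)} = 16 - 4 P$
$p{\left(m,G \right)} = -1$ ($p{\left(m,G \right)} = -3 + 2 = -1$)
$T{\left(c \right)} = - \frac{1}{c}$
$T{\left(-35 + 18 \right)} - \left(-1568 + 2462\right) = - \frac{1}{-35 + 18} - \left(-1568 + 2462\right) = - \frac{1}{-17} - 894 = \left(-1\right) \left(- \frac{1}{17}\right) - 894 = \frac{1}{17} - 894 = - \frac{15197}{17}$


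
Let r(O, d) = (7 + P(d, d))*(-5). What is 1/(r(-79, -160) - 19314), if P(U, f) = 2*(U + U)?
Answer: -1/16149 ≈ -6.1923e-5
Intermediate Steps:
P(U, f) = 4*U (P(U, f) = 2*(2*U) = 4*U)
r(O, d) = -35 - 20*d (r(O, d) = (7 + 4*d)*(-5) = -35 - 20*d)
1/(r(-79, -160) - 19314) = 1/((-35 - 20*(-160)) - 19314) = 1/((-35 + 3200) - 19314) = 1/(3165 - 19314) = 1/(-16149) = -1/16149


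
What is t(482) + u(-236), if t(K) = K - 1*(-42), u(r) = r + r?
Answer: 52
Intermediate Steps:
u(r) = 2*r
t(K) = 42 + K (t(K) = K + 42 = 42 + K)
t(482) + u(-236) = (42 + 482) + 2*(-236) = 524 - 472 = 52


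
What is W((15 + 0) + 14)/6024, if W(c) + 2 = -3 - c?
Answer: -17/3012 ≈ -0.0056441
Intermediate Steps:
W(c) = -5 - c (W(c) = -2 + (-3 - c) = -5 - c)
W((15 + 0) + 14)/6024 = (-5 - ((15 + 0) + 14))/6024 = (-5 - (15 + 14))*(1/6024) = (-5 - 1*29)*(1/6024) = (-5 - 29)*(1/6024) = -34*1/6024 = -17/3012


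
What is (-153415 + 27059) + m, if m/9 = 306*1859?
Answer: 4993330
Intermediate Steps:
m = 5119686 (m = 9*(306*1859) = 9*568854 = 5119686)
(-153415 + 27059) + m = (-153415 + 27059) + 5119686 = -126356 + 5119686 = 4993330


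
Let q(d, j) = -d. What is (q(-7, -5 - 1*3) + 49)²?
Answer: 3136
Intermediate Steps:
(q(-7, -5 - 1*3) + 49)² = (-1*(-7) + 49)² = (7 + 49)² = 56² = 3136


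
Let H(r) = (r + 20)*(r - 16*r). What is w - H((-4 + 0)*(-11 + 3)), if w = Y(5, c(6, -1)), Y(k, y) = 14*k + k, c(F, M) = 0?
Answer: 25035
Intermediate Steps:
Y(k, y) = 15*k
w = 75 (w = 15*5 = 75)
H(r) = -15*r*(20 + r) (H(r) = (20 + r)*(-15*r) = -15*r*(20 + r))
w - H((-4 + 0)*(-11 + 3)) = 75 - (-15)*(-4 + 0)*(-11 + 3)*(20 + (-4 + 0)*(-11 + 3)) = 75 - (-15)*(-4*(-8))*(20 - 4*(-8)) = 75 - (-15)*32*(20 + 32) = 75 - (-15)*32*52 = 75 - 1*(-24960) = 75 + 24960 = 25035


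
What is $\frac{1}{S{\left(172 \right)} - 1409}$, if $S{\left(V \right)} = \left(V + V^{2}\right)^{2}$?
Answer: $\frac{1}{885418127} \approx 1.1294 \cdot 10^{-9}$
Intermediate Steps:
$\frac{1}{S{\left(172 \right)} - 1409} = \frac{1}{172^{2} \left(1 + 172\right)^{2} - 1409} = \frac{1}{29584 \cdot 173^{2} - 1409} = \frac{1}{29584 \cdot 29929 - 1409} = \frac{1}{885419536 - 1409} = \frac{1}{885418127}$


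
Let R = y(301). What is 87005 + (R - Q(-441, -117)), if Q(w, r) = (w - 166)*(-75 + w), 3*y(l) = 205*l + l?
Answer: -616615/3 ≈ -2.0554e+5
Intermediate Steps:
y(l) = 206*l/3 (y(l) = (205*l + l)/3 = (206*l)/3 = 206*l/3)
Q(w, r) = (-166 + w)*(-75 + w)
R = 62006/3 (R = (206/3)*301 = 62006/3 ≈ 20669.)
87005 + (R - Q(-441, -117)) = 87005 + (62006/3 - (12450 + (-441)² - 241*(-441))) = 87005 + (62006/3 - (12450 + 194481 + 106281)) = 87005 + (62006/3 - 1*313212) = 87005 + (62006/3 - 313212) = 87005 - 877630/3 = -616615/3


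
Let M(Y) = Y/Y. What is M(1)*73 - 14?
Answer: 59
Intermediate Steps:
M(Y) = 1
M(1)*73 - 14 = 1*73 - 14 = 73 - 14 = 59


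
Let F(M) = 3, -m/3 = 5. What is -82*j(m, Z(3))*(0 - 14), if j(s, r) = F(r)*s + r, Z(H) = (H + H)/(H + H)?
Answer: -50512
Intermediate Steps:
m = -15 (m = -3*5 = -15)
Z(H) = 1 (Z(H) = (2*H)/((2*H)) = (2*H)*(1/(2*H)) = 1)
j(s, r) = r + 3*s (j(s, r) = 3*s + r = r + 3*s)
-82*j(m, Z(3))*(0 - 14) = -82*(1 + 3*(-15))*(0 - 14) = -82*(1 - 45)*(-14) = -(-3608)*(-14) = -82*616 = -50512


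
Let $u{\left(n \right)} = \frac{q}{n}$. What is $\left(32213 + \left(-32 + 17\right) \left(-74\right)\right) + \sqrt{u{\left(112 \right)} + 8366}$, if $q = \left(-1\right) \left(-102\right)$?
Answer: $33323 + \frac{\sqrt{6559658}}{28} \approx 33415.0$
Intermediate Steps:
$q = 102$
$u{\left(n \right)} = \frac{102}{n}$
$\left(32213 + \left(-32 + 17\right) \left(-74\right)\right) + \sqrt{u{\left(112 \right)} + 8366} = \left(32213 + \left(-32 + 17\right) \left(-74\right)\right) + \sqrt{\frac{102}{112} + 8366} = \left(32213 - -1110\right) + \sqrt{102 \cdot \frac{1}{112} + 8366} = \left(32213 + 1110\right) + \sqrt{\frac{51}{56} + 8366} = 33323 + \sqrt{\frac{468547}{56}} = 33323 + \frac{\sqrt{6559658}}{28}$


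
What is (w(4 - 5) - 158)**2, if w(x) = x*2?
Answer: 25600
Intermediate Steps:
w(x) = 2*x
(w(4 - 5) - 158)**2 = (2*(4 - 5) - 158)**2 = (2*(-1) - 158)**2 = (-2 - 158)**2 = (-160)**2 = 25600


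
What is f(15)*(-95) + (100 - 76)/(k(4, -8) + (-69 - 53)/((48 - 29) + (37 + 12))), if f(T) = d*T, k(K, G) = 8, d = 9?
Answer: -2705259/211 ≈ -12821.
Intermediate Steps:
f(T) = 9*T
f(15)*(-95) + (100 - 76)/(k(4, -8) + (-69 - 53)/((48 - 29) + (37 + 12))) = (9*15)*(-95) + (100 - 76)/(8 + (-69 - 53)/((48 - 29) + (37 + 12))) = 135*(-95) + 24/(8 - 122/(19 + 49)) = -12825 + 24/(8 - 122/68) = -12825 + 24/(8 - 122*1/68) = -12825 + 24/(8 - 61/34) = -12825 + 24/(211/34) = -12825 + 24*(34/211) = -12825 + 816/211 = -2705259/211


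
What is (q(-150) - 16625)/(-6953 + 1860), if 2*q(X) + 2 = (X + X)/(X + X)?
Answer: 33251/10186 ≈ 3.2644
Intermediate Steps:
q(X) = -½ (q(X) = -1 + ((X + X)/(X + X))/2 = -1 + ((2*X)/((2*X)))/2 = -1 + ((2*X)*(1/(2*X)))/2 = -1 + (½)*1 = -1 + ½ = -½)
(q(-150) - 16625)/(-6953 + 1860) = (-½ - 16625)/(-6953 + 1860) = -33251/2/(-5093) = -33251/2*(-1/5093) = 33251/10186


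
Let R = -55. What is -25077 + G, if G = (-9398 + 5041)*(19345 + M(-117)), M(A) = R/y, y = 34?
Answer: -2866342593/34 ≈ -8.4304e+7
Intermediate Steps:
M(A) = -55/34
G = -2865489975/34 (G = (-9398 + 5041)*(19345 - 55/34) = -4357*657675/34 = -2865489975/34 ≈ -8.4279e+7)
-25077 + G = -25077 - 2865489975/34 = -2866342593/34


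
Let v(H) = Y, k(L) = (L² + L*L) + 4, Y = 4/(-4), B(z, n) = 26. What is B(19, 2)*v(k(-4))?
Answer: -26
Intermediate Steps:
Y = -1 (Y = 4*(-¼) = -1)
k(L) = 4 + 2*L² (k(L) = (L² + L²) + 4 = 2*L² + 4 = 4 + 2*L²)
v(H) = -1
B(19, 2)*v(k(-4)) = 26*(-1) = -26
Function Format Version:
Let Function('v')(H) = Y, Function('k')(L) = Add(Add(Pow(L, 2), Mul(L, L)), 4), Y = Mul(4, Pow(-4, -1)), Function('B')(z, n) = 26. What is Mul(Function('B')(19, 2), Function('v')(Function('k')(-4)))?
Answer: -26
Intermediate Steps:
Y = -1 (Y = Mul(4, Rational(-1, 4)) = -1)
Function('k')(L) = Add(4, Mul(2, Pow(L, 2))) (Function('k')(L) = Add(Add(Pow(L, 2), Pow(L, 2)), 4) = Add(Mul(2, Pow(L, 2)), 4) = Add(4, Mul(2, Pow(L, 2))))
Function('v')(H) = -1
Mul(Function('B')(19, 2), Function('v')(Function('k')(-4))) = Mul(26, -1) = -26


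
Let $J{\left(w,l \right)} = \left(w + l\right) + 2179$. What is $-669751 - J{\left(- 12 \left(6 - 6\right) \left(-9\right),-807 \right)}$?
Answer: $-671123$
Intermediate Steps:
$J{\left(w,l \right)} = 2179 + l + w$ ($J{\left(w,l \right)} = \left(l + w\right) + 2179 = 2179 + l + w$)
$-669751 - J{\left(- 12 \left(6 - 6\right) \left(-9\right),-807 \right)} = -669751 - \left(2179 - 807 + - 12 \left(6 - 6\right) \left(-9\right)\right) = -669751 - \left(2179 - 807 + \left(-12\right) 0 \left(-9\right)\right) = -669751 - \left(2179 - 807 + 0 \left(-9\right)\right) = -669751 - \left(2179 - 807 + 0\right) = -669751 - 1372 = -671123$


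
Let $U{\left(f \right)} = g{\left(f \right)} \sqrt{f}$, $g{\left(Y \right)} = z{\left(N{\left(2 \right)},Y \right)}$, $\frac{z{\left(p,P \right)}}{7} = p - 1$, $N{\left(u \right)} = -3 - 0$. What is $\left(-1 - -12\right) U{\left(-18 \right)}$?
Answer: $- 924 i \sqrt{2} \approx - 1306.7 i$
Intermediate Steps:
$N{\left(u \right)} = -3$ ($N{\left(u \right)} = -3 + 0 = -3$)
$z{\left(p,P \right)} = -7 + 7 p$ ($z{\left(p,P \right)} = 7 \left(p - 1\right) = 7 \left(-1 + p\right) = -7 + 7 p$)
$g{\left(Y \right)} = -28$ ($g{\left(Y \right)} = -7 + 7 \left(-3\right) = -7 - 21 = -28$)
$U{\left(f \right)} = - 28 \sqrt{f}$
$\left(-1 - -12\right) U{\left(-18 \right)} = \left(-1 - -12\right) \left(- 28 \sqrt{-18}\right) = \left(-1 + 12\right) \left(- 28 \cdot 3 i \sqrt{2}\right) = 11 \left(- 84 i \sqrt{2}\right) = - 924 i \sqrt{2}$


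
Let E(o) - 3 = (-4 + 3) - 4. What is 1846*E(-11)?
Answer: -3692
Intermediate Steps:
E(o) = -2 (E(o) = 3 + ((-4 + 3) - 4) = 3 + (-1 - 4) = 3 - 5 = -2)
1846*E(-11) = 1846*(-2) = -3692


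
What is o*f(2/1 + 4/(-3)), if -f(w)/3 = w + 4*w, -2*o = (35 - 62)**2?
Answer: 3645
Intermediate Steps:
o = -729/2 (o = -(35 - 62)**2/2 = -1/2*(-27)**2 = -1/2*729 = -729/2 ≈ -364.50)
f(w) = -15*w (f(w) = -3*(w + 4*w) = -15*w)
o*f(2/1 + 4/(-3)) = -(-10935)*(2/1 + 4/(-3))/2 = -(-10935)*(2*1 + 4*(-1/3))/2 = -(-10935)*(2 - 4/3)/2 = -(-10935)*2/(2*3) = -729/2*(-10) = 3645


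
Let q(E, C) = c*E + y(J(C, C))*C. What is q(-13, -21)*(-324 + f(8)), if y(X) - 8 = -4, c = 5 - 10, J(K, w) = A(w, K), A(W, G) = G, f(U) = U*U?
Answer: 4940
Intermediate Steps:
f(U) = U²
J(K, w) = K
c = -5
y(X) = 4 (y(X) = 8 - 4 = 4)
q(E, C) = -5*E + 4*C
q(-13, -21)*(-324 + f(8)) = (-5*(-13) + 4*(-21))*(-324 + 8²) = (65 - 84)*(-324 + 64) = -19*(-260) = 4940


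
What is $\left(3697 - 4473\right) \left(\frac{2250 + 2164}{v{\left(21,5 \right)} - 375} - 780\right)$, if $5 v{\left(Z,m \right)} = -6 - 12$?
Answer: $\frac{1162921360}{1893} \approx 6.1433 \cdot 10^{5}$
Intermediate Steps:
$v{\left(Z,m \right)} = - \frac{18}{5}$ ($v{\left(Z,m \right)} = \frac{-6 - 12}{5} = \frac{1}{5} \left(-18\right) = - \frac{18}{5}$)
$\left(3697 - 4473\right) \left(\frac{2250 + 2164}{v{\left(21,5 \right)} - 375} - 780\right) = \left(3697 - 4473\right) \left(\frac{2250 + 2164}{- \frac{18}{5} - 375} - 780\right) = - 776 \left(\frac{4414}{- \frac{1893}{5}} - 780\right) = - 776 \left(4414 \left(- \frac{5}{1893}\right) - 780\right) = - 776 \left(- \frac{22070}{1893} - 780\right) = \left(-776\right) \left(- \frac{1498610}{1893}\right) = \frac{1162921360}{1893}$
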